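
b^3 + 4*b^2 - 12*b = b*(b - 2)*(b + 6)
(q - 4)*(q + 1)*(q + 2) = q^3 - q^2 - 10*q - 8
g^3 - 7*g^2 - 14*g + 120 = (g - 6)*(g - 5)*(g + 4)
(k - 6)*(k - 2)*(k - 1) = k^3 - 9*k^2 + 20*k - 12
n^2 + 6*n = n*(n + 6)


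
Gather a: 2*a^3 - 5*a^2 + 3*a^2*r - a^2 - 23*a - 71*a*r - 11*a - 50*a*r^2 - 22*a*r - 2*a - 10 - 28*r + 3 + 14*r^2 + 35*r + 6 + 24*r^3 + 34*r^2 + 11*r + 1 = 2*a^3 + a^2*(3*r - 6) + a*(-50*r^2 - 93*r - 36) + 24*r^3 + 48*r^2 + 18*r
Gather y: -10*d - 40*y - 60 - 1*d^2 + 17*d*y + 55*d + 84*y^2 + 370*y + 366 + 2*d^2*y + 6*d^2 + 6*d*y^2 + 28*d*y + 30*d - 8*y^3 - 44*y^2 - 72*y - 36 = 5*d^2 + 75*d - 8*y^3 + y^2*(6*d + 40) + y*(2*d^2 + 45*d + 258) + 270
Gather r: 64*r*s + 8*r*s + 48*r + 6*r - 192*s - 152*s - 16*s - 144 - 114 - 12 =r*(72*s + 54) - 360*s - 270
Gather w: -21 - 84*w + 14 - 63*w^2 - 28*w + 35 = -63*w^2 - 112*w + 28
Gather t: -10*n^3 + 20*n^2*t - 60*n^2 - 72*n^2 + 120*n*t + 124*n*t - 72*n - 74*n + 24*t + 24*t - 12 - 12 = -10*n^3 - 132*n^2 - 146*n + t*(20*n^2 + 244*n + 48) - 24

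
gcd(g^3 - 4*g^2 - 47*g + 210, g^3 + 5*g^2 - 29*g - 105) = g^2 + 2*g - 35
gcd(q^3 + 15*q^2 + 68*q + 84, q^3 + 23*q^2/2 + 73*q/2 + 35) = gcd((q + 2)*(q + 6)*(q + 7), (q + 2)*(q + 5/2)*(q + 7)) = q^2 + 9*q + 14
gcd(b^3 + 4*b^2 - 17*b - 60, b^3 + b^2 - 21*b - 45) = b + 3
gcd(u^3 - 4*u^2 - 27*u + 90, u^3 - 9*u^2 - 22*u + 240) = u^2 - u - 30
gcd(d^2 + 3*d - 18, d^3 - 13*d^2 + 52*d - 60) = 1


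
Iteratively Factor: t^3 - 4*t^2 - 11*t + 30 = (t + 3)*(t^2 - 7*t + 10) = (t - 5)*(t + 3)*(t - 2)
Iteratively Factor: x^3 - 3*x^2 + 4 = (x + 1)*(x^2 - 4*x + 4) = (x - 2)*(x + 1)*(x - 2)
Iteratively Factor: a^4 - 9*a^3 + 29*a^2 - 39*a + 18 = (a - 3)*(a^3 - 6*a^2 + 11*a - 6) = (a - 3)^2*(a^2 - 3*a + 2) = (a - 3)^2*(a - 2)*(a - 1)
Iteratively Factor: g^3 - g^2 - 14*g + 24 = (g - 2)*(g^2 + g - 12) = (g - 2)*(g + 4)*(g - 3)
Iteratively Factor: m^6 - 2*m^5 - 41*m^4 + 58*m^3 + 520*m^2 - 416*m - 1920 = (m - 3)*(m^5 + m^4 - 38*m^3 - 56*m^2 + 352*m + 640) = (m - 3)*(m + 4)*(m^4 - 3*m^3 - 26*m^2 + 48*m + 160) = (m - 3)*(m + 2)*(m + 4)*(m^3 - 5*m^2 - 16*m + 80) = (m - 3)*(m + 2)*(m + 4)^2*(m^2 - 9*m + 20) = (m - 5)*(m - 3)*(m + 2)*(m + 4)^2*(m - 4)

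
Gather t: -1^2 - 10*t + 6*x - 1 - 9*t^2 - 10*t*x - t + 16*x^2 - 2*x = -9*t^2 + t*(-10*x - 11) + 16*x^2 + 4*x - 2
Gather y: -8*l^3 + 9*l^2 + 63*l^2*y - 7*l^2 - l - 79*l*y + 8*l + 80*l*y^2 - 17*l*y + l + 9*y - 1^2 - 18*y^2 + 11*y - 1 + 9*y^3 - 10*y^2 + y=-8*l^3 + 2*l^2 + 8*l + 9*y^3 + y^2*(80*l - 28) + y*(63*l^2 - 96*l + 21) - 2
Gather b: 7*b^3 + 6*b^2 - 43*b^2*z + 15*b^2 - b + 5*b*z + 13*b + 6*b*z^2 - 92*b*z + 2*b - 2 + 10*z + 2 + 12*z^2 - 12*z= 7*b^3 + b^2*(21 - 43*z) + b*(6*z^2 - 87*z + 14) + 12*z^2 - 2*z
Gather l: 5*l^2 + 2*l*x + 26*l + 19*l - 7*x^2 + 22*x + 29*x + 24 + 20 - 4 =5*l^2 + l*(2*x + 45) - 7*x^2 + 51*x + 40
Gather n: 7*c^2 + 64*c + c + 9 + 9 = 7*c^2 + 65*c + 18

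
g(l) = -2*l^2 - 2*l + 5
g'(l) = -4*l - 2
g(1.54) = -2.82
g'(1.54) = -8.16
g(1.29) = -0.91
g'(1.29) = -7.16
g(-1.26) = 4.34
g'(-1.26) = 3.04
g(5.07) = -56.55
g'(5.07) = -22.28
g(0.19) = 4.55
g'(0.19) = -2.76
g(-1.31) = 4.19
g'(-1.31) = 3.24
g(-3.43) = -11.67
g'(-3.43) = 11.72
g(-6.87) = -75.65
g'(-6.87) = 25.48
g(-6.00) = -55.00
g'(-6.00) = 22.00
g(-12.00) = -259.00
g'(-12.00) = 46.00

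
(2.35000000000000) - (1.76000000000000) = 0.590000000000000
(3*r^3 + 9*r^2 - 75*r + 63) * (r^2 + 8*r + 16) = 3*r^5 + 33*r^4 + 45*r^3 - 393*r^2 - 696*r + 1008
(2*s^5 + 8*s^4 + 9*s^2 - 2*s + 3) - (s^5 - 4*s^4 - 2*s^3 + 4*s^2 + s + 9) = s^5 + 12*s^4 + 2*s^3 + 5*s^2 - 3*s - 6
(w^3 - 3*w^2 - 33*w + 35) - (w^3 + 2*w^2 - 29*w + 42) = -5*w^2 - 4*w - 7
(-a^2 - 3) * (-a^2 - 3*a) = a^4 + 3*a^3 + 3*a^2 + 9*a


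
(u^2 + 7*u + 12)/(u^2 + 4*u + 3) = (u + 4)/(u + 1)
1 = 1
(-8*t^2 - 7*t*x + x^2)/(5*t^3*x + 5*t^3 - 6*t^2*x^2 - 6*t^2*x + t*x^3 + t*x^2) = (-8*t^2 - 7*t*x + x^2)/(t*(5*t^2*x + 5*t^2 - 6*t*x^2 - 6*t*x + x^3 + x^2))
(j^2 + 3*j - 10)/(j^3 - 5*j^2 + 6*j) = (j + 5)/(j*(j - 3))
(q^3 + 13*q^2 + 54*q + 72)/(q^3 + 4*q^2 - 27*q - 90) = (q + 4)/(q - 5)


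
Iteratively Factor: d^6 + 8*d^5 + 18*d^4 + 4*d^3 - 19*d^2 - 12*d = (d)*(d^5 + 8*d^4 + 18*d^3 + 4*d^2 - 19*d - 12) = d*(d - 1)*(d^4 + 9*d^3 + 27*d^2 + 31*d + 12) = d*(d - 1)*(d + 4)*(d^3 + 5*d^2 + 7*d + 3) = d*(d - 1)*(d + 1)*(d + 4)*(d^2 + 4*d + 3) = d*(d - 1)*(d + 1)^2*(d + 4)*(d + 3)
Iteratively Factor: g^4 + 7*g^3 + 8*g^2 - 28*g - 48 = (g + 4)*(g^3 + 3*g^2 - 4*g - 12) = (g + 2)*(g + 4)*(g^2 + g - 6) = (g + 2)*(g + 3)*(g + 4)*(g - 2)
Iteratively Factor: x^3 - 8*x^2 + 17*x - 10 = (x - 5)*(x^2 - 3*x + 2) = (x - 5)*(x - 1)*(x - 2)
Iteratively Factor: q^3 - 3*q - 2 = (q + 1)*(q^2 - q - 2) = (q - 2)*(q + 1)*(q + 1)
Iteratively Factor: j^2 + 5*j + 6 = (j + 2)*(j + 3)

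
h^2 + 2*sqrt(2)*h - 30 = (h - 3*sqrt(2))*(h + 5*sqrt(2))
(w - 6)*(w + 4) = w^2 - 2*w - 24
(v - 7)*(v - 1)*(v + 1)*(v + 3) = v^4 - 4*v^3 - 22*v^2 + 4*v + 21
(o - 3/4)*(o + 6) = o^2 + 21*o/4 - 9/2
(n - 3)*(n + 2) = n^2 - n - 6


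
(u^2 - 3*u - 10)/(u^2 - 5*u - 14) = (u - 5)/(u - 7)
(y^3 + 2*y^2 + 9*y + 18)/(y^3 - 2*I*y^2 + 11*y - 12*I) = (y^2 + y*(2 - 3*I) - 6*I)/(y^2 - 5*I*y - 4)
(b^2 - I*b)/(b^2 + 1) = b/(b + I)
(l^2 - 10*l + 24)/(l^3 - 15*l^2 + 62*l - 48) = (l - 4)/(l^2 - 9*l + 8)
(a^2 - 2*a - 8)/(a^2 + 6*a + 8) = (a - 4)/(a + 4)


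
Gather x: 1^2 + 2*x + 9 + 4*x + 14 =6*x + 24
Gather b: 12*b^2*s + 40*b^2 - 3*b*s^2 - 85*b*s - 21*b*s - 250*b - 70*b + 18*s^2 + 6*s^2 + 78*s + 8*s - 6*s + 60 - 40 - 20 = b^2*(12*s + 40) + b*(-3*s^2 - 106*s - 320) + 24*s^2 + 80*s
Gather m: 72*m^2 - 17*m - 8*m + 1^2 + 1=72*m^2 - 25*m + 2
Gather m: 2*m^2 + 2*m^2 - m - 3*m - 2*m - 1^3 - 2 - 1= 4*m^2 - 6*m - 4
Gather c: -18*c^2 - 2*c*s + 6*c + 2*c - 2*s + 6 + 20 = -18*c^2 + c*(8 - 2*s) - 2*s + 26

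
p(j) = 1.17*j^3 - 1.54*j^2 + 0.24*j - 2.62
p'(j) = 3.51*j^2 - 3.08*j + 0.24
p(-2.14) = -21.65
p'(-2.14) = 22.91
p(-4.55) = -145.80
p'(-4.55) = 86.92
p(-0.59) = -3.54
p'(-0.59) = 3.28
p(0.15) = -2.61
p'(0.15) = -0.14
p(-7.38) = -558.54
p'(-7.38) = 214.14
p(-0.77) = -4.25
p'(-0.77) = 4.69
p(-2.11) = -20.97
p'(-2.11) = 22.37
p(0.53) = -2.75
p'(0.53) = -0.41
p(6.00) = 196.10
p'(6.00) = 108.12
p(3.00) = 15.83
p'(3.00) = 22.59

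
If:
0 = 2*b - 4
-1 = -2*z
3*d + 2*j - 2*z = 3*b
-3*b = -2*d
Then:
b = 2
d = 3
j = -1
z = 1/2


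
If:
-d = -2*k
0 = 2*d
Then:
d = 0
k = 0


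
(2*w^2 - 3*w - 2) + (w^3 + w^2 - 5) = w^3 + 3*w^2 - 3*w - 7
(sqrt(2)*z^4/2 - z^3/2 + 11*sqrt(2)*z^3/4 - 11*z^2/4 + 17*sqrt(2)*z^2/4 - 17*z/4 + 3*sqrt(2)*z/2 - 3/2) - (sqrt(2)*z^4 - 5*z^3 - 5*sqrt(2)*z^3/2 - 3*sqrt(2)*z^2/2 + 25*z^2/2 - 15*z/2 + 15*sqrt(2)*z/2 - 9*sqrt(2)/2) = -sqrt(2)*z^4/2 + 9*z^3/2 + 21*sqrt(2)*z^3/4 - 61*z^2/4 + 23*sqrt(2)*z^2/4 - 6*sqrt(2)*z + 13*z/4 - 3/2 + 9*sqrt(2)/2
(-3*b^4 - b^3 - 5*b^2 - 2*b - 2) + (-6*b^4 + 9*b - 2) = -9*b^4 - b^3 - 5*b^2 + 7*b - 4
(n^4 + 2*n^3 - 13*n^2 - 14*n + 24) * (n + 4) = n^5 + 6*n^4 - 5*n^3 - 66*n^2 - 32*n + 96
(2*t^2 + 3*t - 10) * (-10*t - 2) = -20*t^3 - 34*t^2 + 94*t + 20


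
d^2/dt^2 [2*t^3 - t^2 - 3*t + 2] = 12*t - 2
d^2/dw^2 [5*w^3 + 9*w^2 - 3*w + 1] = 30*w + 18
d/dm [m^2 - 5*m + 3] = 2*m - 5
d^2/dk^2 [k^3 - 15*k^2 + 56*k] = 6*k - 30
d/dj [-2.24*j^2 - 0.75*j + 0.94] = -4.48*j - 0.75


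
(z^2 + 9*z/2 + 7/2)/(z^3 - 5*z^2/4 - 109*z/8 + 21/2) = 4*(z + 1)/(4*z^2 - 19*z + 12)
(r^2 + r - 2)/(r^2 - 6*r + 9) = (r^2 + r - 2)/(r^2 - 6*r + 9)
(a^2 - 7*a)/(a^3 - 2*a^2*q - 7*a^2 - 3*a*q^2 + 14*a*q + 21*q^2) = -a/(-a^2 + 2*a*q + 3*q^2)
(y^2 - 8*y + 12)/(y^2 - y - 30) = (y - 2)/(y + 5)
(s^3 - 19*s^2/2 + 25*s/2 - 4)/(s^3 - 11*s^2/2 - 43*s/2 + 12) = (s - 1)/(s + 3)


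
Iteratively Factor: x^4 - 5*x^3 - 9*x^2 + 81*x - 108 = (x - 3)*(x^3 - 2*x^2 - 15*x + 36) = (x - 3)^2*(x^2 + x - 12) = (x - 3)^3*(x + 4)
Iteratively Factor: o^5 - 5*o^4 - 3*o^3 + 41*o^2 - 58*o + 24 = (o - 2)*(o^4 - 3*o^3 - 9*o^2 + 23*o - 12) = (o - 2)*(o - 1)*(o^3 - 2*o^2 - 11*o + 12) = (o - 2)*(o - 1)^2*(o^2 - o - 12) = (o - 2)*(o - 1)^2*(o + 3)*(o - 4)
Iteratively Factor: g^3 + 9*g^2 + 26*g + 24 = (g + 2)*(g^2 + 7*g + 12) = (g + 2)*(g + 4)*(g + 3)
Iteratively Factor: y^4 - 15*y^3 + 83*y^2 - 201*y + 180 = (y - 3)*(y^3 - 12*y^2 + 47*y - 60) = (y - 4)*(y - 3)*(y^2 - 8*y + 15) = (y - 5)*(y - 4)*(y - 3)*(y - 3)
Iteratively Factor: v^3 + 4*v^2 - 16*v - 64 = (v + 4)*(v^2 - 16) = (v + 4)^2*(v - 4)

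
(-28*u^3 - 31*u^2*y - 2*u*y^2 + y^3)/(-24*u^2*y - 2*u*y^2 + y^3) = (-7*u^2 - 6*u*y + y^2)/(y*(-6*u + y))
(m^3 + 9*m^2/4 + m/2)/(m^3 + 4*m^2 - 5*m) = (4*m^2 + 9*m + 2)/(4*(m^2 + 4*m - 5))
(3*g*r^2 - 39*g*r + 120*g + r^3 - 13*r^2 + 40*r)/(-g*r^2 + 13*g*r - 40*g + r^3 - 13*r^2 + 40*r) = (3*g + r)/(-g + r)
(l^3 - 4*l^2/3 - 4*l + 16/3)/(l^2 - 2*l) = l + 2/3 - 8/(3*l)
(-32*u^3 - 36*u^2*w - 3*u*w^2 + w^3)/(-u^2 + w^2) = (32*u^2 + 4*u*w - w^2)/(u - w)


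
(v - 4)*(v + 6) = v^2 + 2*v - 24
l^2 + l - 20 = (l - 4)*(l + 5)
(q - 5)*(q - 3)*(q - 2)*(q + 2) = q^4 - 8*q^3 + 11*q^2 + 32*q - 60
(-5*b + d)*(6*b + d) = -30*b^2 + b*d + d^2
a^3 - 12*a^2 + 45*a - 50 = (a - 5)^2*(a - 2)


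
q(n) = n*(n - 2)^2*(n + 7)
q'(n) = n*(n - 2)^2 + n*(n + 7)*(2*n - 4) + (n - 2)^2*(n + 7) = 4*n^3 + 9*n^2 - 48*n + 28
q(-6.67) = -165.45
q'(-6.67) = -438.40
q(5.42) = 787.36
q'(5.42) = 669.11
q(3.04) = 33.01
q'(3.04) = 77.63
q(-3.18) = -325.95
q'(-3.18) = 143.02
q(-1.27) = -77.81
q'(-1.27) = 95.28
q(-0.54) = -22.51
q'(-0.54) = 55.91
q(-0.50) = -20.31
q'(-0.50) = 53.75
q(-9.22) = 2576.73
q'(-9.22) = -1899.47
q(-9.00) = 2178.00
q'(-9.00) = -1727.00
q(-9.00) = 2178.00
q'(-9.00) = -1727.00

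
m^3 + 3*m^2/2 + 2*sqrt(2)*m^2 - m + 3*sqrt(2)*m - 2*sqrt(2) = (m - 1/2)*(m + 2)*(m + 2*sqrt(2))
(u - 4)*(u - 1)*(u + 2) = u^3 - 3*u^2 - 6*u + 8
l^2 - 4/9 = (l - 2/3)*(l + 2/3)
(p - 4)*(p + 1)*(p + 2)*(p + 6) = p^4 + 5*p^3 - 16*p^2 - 68*p - 48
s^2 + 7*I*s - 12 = (s + 3*I)*(s + 4*I)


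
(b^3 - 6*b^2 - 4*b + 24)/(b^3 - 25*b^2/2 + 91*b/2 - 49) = 2*(b^2 - 4*b - 12)/(2*b^2 - 21*b + 49)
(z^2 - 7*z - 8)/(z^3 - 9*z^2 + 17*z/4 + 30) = 4*(z + 1)/(4*z^2 - 4*z - 15)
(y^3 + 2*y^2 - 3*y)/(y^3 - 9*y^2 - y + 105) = y*(y - 1)/(y^2 - 12*y + 35)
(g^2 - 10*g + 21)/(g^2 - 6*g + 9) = (g - 7)/(g - 3)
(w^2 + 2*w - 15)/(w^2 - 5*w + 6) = (w + 5)/(w - 2)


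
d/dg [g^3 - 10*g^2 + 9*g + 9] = 3*g^2 - 20*g + 9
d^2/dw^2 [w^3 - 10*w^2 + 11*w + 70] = 6*w - 20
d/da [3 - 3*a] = -3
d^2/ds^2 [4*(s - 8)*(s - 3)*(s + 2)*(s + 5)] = 48*s^2 - 96*s - 344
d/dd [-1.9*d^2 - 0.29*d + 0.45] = -3.8*d - 0.29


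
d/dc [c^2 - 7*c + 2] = 2*c - 7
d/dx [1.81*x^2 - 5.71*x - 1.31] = 3.62*x - 5.71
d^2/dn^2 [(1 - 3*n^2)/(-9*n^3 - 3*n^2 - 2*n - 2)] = 2*(243*n^6 - 648*n^4 - 612*n^3 - 135*n^2 + 36*n + 14)/(729*n^9 + 729*n^8 + 729*n^7 + 837*n^6 + 486*n^5 + 306*n^4 + 188*n^3 + 60*n^2 + 24*n + 8)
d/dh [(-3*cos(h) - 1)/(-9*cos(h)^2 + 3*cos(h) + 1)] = 9*(3*cos(h) + 2)*sin(h)*cos(h)/(9*sin(h)^2 + 3*cos(h) - 8)^2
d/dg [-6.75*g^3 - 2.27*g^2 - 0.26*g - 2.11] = -20.25*g^2 - 4.54*g - 0.26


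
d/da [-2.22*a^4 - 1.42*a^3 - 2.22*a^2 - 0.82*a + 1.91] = -8.88*a^3 - 4.26*a^2 - 4.44*a - 0.82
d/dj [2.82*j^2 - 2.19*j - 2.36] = 5.64*j - 2.19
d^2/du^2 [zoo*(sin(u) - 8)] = zoo*sin(u)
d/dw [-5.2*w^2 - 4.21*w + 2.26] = -10.4*w - 4.21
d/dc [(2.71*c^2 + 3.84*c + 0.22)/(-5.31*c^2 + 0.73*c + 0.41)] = (22.3687*c^2 + 4.5586*c + 1.4138)/(28.1961*c^4 - 7.7526*c^3 - 3.8213*c^2 + 0.5986*c + 0.1681)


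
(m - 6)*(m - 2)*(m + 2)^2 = m^4 - 4*m^3 - 16*m^2 + 16*m + 48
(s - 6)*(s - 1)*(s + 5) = s^3 - 2*s^2 - 29*s + 30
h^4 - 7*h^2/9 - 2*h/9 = h*(h - 1)*(h + 1/3)*(h + 2/3)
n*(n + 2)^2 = n^3 + 4*n^2 + 4*n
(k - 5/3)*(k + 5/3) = k^2 - 25/9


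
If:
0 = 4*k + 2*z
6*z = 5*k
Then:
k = 0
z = 0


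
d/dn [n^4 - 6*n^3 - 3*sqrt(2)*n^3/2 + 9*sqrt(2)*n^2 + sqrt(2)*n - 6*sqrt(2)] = 4*n^3 - 18*n^2 - 9*sqrt(2)*n^2/2 + 18*sqrt(2)*n + sqrt(2)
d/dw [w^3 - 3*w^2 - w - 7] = 3*w^2 - 6*w - 1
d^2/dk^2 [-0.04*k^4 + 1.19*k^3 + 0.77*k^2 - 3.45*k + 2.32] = -0.48*k^2 + 7.14*k + 1.54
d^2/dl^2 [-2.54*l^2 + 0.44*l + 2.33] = -5.08000000000000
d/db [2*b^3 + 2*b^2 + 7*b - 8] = 6*b^2 + 4*b + 7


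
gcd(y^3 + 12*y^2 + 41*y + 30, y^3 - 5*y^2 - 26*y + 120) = y + 5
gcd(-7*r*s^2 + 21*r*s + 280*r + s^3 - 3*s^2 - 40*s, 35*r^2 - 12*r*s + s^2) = 7*r - s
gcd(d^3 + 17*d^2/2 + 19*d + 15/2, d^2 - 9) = d + 3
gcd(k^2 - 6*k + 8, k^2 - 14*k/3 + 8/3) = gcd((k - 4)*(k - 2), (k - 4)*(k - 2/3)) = k - 4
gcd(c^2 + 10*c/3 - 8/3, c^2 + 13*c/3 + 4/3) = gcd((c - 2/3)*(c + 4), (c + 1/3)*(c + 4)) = c + 4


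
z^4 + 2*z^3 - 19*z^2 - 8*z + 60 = (z - 3)*(z - 2)*(z + 2)*(z + 5)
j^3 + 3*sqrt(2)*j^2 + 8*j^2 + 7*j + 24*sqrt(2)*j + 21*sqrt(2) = (j + 1)*(j + 7)*(j + 3*sqrt(2))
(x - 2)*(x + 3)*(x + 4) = x^3 + 5*x^2 - 2*x - 24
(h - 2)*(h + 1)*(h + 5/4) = h^3 + h^2/4 - 13*h/4 - 5/2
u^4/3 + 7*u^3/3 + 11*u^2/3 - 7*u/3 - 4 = (u/3 + 1)*(u - 1)*(u + 1)*(u + 4)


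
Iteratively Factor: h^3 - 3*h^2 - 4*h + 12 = (h - 2)*(h^2 - h - 6) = (h - 2)*(h + 2)*(h - 3)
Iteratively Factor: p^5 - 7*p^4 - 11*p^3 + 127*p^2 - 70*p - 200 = (p - 2)*(p^4 - 5*p^3 - 21*p^2 + 85*p + 100) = (p - 5)*(p - 2)*(p^3 - 21*p - 20) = (p - 5)*(p - 2)*(p + 1)*(p^2 - p - 20) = (p - 5)*(p - 2)*(p + 1)*(p + 4)*(p - 5)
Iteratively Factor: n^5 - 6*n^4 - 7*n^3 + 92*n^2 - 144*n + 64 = (n - 4)*(n^4 - 2*n^3 - 15*n^2 + 32*n - 16) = (n - 4)*(n - 1)*(n^3 - n^2 - 16*n + 16) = (n - 4)*(n - 1)*(n + 4)*(n^2 - 5*n + 4) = (n - 4)*(n - 1)^2*(n + 4)*(n - 4)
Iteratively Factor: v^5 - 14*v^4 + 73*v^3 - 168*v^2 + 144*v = (v - 3)*(v^4 - 11*v^3 + 40*v^2 - 48*v) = (v - 4)*(v - 3)*(v^3 - 7*v^2 + 12*v) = (v - 4)*(v - 3)^2*(v^2 - 4*v) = (v - 4)^2*(v - 3)^2*(v)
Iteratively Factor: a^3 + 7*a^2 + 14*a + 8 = (a + 1)*(a^2 + 6*a + 8) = (a + 1)*(a + 2)*(a + 4)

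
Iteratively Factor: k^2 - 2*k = (k)*(k - 2)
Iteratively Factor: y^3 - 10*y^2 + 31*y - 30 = (y - 5)*(y^2 - 5*y + 6) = (y - 5)*(y - 2)*(y - 3)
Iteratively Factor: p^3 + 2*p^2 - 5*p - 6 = (p + 3)*(p^2 - p - 2) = (p + 1)*(p + 3)*(p - 2)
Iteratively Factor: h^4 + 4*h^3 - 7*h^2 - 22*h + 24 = (h + 3)*(h^3 + h^2 - 10*h + 8) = (h - 1)*(h + 3)*(h^2 + 2*h - 8) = (h - 1)*(h + 3)*(h + 4)*(h - 2)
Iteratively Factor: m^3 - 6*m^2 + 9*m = (m - 3)*(m^2 - 3*m) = (m - 3)^2*(m)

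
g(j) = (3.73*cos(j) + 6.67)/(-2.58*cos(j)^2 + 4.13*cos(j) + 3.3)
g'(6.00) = 0.31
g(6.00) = 2.10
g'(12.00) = 0.45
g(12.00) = 1.98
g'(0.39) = -0.39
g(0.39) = 2.06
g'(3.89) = -19.43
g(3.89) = -3.54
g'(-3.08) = -0.21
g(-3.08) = -0.87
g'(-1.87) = -6.79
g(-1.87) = 3.00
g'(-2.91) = -0.91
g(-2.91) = -0.96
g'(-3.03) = -0.40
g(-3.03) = -0.88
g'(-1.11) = 0.08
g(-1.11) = 1.80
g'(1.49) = 0.94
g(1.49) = 1.93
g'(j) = (-5.16*sin(j)*cos(j) + 4.13*sin(j))*(3.73*cos(j) + 6.67)/(-2.58*cos(j)^2 + 4.13*cos(j) + 3.3)^2 - 3.73*sin(j)/(-2.58*cos(j)^2 + 4.13*cos(j) + 3.3) = (-9.6234*cos(j)^2 - 34.4172*cos(j) + 15.2381)*sin(j)/(6.6564*cos(j)^4 - 21.3108*cos(j)^3 + 0.0289000000000001*cos(j)^2 + 27.258*cos(j) + 10.89)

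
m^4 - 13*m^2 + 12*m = m*(m - 3)*(m - 1)*(m + 4)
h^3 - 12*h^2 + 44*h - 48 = (h - 6)*(h - 4)*(h - 2)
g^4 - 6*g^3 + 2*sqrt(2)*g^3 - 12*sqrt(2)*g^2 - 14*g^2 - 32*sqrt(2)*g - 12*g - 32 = (g - 8)*(g + 2)*(g + sqrt(2))^2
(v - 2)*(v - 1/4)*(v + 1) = v^3 - 5*v^2/4 - 7*v/4 + 1/2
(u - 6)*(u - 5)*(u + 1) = u^3 - 10*u^2 + 19*u + 30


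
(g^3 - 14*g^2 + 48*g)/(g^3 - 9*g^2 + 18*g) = (g - 8)/(g - 3)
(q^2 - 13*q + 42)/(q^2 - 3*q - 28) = (q - 6)/(q + 4)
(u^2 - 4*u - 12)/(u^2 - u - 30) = (u + 2)/(u + 5)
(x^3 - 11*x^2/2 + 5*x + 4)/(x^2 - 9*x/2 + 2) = (2*x^2 - 3*x - 2)/(2*x - 1)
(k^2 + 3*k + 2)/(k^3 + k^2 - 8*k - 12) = (k + 1)/(k^2 - k - 6)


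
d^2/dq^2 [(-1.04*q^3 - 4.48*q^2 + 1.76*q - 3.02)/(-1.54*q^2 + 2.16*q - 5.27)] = (-1.4210854715202e-14*q^4 + 14.280096*q^3 - 246.21048*q^2 + 198.731376*q + 187.937112)/(3.652264*q^6 - 15.367968*q^5 + 59.050068*q^4 - 115.258464*q^3 + 202.073934*q^2 - 179.968392*q + 146.363183)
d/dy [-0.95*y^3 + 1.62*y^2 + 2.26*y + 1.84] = -2.85*y^2 + 3.24*y + 2.26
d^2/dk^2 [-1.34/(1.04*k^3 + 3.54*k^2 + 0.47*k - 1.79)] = ((8.3616*k + 9.4872)*(1.04*k^3 + 3.54*k^2 + 0.47*k - 1.79) - 1.34*(3.12*k^2 + 7.08*k + 0.47)*(6.24*k^2 + 14.16*k + 0.94))/(1.04*k^3 + 3.54*k^2 + 0.47*k - 1.79)^3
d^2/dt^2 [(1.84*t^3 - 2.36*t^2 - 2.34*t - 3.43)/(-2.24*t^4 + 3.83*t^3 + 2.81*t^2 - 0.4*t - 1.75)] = (-18.464768*t^9 + 71.0492160000001*t^8 - 50.0774399999999*t^7 + 184.635112*t^6 - 634.4025*t^5 + 5.35163999999986*t^4 + 671.666332*t^3 + 219.735978*t^2 + 150.03723*t + 46.01065)/(11.239424*t^12 - 57.652224*t^11 + 56.27664*t^10 + 94.484545*t^9 - 64.844715*t^8 - 178.311669*t^7 + 15.637204*t^6 + 130.04907*t^5 + 44.599725*t^4 - 46.926125*t^3 - 24.976875*t^2 + 3.675*t + 5.359375)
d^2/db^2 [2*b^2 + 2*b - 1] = 4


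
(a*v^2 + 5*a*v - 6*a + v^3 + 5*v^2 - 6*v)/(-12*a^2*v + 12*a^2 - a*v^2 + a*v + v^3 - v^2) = (a*v + 6*a + v^2 + 6*v)/(-12*a^2 - a*v + v^2)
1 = 1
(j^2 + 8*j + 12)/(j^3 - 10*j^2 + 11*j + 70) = (j + 6)/(j^2 - 12*j + 35)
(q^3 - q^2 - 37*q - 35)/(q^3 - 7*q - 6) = (q^2 - 2*q - 35)/(q^2 - q - 6)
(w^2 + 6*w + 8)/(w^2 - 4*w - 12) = (w + 4)/(w - 6)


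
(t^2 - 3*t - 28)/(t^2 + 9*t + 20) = (t - 7)/(t + 5)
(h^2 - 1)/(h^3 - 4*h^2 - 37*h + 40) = (h + 1)/(h^2 - 3*h - 40)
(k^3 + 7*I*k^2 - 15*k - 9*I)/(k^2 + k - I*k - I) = (k^3 + 7*I*k^2 - 15*k - 9*I)/(k^2 + k - I*k - I)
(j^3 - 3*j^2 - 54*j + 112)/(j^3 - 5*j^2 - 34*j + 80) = (j + 7)/(j + 5)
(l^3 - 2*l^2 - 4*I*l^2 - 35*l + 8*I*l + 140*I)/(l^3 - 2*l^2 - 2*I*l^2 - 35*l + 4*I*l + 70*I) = (l - 4*I)/(l - 2*I)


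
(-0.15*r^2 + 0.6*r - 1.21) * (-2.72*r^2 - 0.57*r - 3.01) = 0.408*r^4 - 1.5465*r^3 + 3.4007*r^2 - 1.1163*r + 3.6421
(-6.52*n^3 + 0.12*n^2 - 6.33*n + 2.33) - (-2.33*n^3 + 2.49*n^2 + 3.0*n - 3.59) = -4.19*n^3 - 2.37*n^2 - 9.33*n + 5.92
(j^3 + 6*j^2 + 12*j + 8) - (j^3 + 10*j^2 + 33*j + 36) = -4*j^2 - 21*j - 28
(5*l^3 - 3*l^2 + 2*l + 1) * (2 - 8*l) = -40*l^4 + 34*l^3 - 22*l^2 - 4*l + 2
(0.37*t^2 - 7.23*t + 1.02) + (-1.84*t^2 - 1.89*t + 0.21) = -1.47*t^2 - 9.12*t + 1.23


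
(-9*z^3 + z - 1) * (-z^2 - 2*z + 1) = 9*z^5 + 18*z^4 - 10*z^3 - z^2 + 3*z - 1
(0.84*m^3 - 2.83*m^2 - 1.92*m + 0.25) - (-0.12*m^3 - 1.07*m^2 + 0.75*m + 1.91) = 0.96*m^3 - 1.76*m^2 - 2.67*m - 1.66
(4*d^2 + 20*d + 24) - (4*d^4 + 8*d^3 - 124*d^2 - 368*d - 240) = -4*d^4 - 8*d^3 + 128*d^2 + 388*d + 264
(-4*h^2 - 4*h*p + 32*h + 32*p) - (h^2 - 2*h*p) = -5*h^2 - 2*h*p + 32*h + 32*p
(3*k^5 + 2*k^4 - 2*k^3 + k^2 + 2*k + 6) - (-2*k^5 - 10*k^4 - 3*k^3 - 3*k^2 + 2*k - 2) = 5*k^5 + 12*k^4 + k^3 + 4*k^2 + 8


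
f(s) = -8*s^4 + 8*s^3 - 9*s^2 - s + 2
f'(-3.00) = 1133.00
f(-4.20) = -3234.62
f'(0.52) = -8.37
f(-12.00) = -180994.00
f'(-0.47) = 16.08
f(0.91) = -5.82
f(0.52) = -0.41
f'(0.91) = -21.62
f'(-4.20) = 2868.78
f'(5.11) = -3736.14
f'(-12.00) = 58967.00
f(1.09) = -10.72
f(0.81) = -3.91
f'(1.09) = -33.55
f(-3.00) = -940.00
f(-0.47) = -0.74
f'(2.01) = -200.08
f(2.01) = -101.99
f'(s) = -32*s^3 + 24*s^2 - 18*s - 1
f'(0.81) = -16.84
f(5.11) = -4625.39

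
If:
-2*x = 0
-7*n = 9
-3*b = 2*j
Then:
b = -2*j/3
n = -9/7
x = 0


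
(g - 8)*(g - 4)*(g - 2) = g^3 - 14*g^2 + 56*g - 64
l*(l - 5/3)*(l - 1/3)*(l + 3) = l^4 + l^3 - 49*l^2/9 + 5*l/3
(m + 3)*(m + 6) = m^2 + 9*m + 18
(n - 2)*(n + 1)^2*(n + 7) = n^4 + 7*n^3 - 3*n^2 - 23*n - 14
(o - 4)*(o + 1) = o^2 - 3*o - 4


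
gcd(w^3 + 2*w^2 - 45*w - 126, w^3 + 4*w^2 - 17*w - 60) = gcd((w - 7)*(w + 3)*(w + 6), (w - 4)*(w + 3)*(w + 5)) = w + 3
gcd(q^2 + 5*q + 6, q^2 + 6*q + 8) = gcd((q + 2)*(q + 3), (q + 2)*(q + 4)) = q + 2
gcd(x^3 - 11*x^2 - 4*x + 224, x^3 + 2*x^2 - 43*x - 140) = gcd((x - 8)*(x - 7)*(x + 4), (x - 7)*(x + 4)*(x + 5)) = x^2 - 3*x - 28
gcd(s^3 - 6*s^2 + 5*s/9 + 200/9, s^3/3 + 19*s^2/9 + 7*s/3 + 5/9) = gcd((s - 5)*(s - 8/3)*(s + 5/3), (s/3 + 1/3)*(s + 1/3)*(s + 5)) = 1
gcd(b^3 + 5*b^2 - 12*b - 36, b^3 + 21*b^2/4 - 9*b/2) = b + 6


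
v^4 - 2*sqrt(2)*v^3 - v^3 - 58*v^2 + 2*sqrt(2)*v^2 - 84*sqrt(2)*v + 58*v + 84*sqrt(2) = (v - 1)*(v - 7*sqrt(2))*(v + 2*sqrt(2))*(v + 3*sqrt(2))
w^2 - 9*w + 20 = (w - 5)*(w - 4)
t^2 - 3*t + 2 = (t - 2)*(t - 1)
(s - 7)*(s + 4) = s^2 - 3*s - 28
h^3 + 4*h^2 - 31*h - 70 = (h - 5)*(h + 2)*(h + 7)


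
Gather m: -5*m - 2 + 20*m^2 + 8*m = 20*m^2 + 3*m - 2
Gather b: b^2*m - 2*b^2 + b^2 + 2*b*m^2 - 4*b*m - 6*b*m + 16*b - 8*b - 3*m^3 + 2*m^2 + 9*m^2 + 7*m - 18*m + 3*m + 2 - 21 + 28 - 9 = b^2*(m - 1) + b*(2*m^2 - 10*m + 8) - 3*m^3 + 11*m^2 - 8*m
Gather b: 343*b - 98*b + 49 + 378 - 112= 245*b + 315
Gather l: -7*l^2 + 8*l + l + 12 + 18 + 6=-7*l^2 + 9*l + 36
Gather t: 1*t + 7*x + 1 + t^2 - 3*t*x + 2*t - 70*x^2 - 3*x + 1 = t^2 + t*(3 - 3*x) - 70*x^2 + 4*x + 2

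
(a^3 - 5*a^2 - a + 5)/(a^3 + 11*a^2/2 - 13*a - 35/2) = 2*(a^2 - 6*a + 5)/(2*a^2 + 9*a - 35)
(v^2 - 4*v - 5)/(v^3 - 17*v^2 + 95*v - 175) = (v + 1)/(v^2 - 12*v + 35)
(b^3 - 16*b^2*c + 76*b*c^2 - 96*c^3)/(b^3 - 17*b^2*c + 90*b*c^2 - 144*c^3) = (b - 2*c)/(b - 3*c)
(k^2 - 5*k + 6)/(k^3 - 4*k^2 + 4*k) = (k - 3)/(k*(k - 2))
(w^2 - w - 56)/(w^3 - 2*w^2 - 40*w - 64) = (w + 7)/(w^2 + 6*w + 8)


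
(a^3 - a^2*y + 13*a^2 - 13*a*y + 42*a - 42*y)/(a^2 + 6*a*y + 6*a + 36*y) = (a^2 - a*y + 7*a - 7*y)/(a + 6*y)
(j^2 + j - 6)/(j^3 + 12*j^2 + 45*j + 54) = (j - 2)/(j^2 + 9*j + 18)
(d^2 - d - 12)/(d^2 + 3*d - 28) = (d + 3)/(d + 7)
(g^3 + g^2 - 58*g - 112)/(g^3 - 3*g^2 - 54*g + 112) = (g + 2)/(g - 2)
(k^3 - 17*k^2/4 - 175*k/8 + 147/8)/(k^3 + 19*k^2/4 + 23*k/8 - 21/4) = (k - 7)/(k + 2)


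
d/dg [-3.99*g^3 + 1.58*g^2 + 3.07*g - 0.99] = -11.97*g^2 + 3.16*g + 3.07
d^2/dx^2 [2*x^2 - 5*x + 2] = 4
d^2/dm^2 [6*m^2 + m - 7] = 12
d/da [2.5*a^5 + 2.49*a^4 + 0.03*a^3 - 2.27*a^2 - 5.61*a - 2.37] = 12.5*a^4 + 9.96*a^3 + 0.09*a^2 - 4.54*a - 5.61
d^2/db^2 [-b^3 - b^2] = -6*b - 2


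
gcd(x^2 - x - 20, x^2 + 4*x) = x + 4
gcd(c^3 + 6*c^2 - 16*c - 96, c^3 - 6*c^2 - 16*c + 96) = c^2 - 16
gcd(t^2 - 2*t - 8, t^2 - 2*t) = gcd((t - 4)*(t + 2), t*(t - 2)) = 1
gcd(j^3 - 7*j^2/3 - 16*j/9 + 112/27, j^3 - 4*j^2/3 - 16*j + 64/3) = j - 4/3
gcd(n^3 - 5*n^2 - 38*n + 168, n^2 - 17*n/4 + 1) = n - 4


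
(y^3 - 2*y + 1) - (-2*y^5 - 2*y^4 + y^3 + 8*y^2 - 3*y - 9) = 2*y^5 + 2*y^4 - 8*y^2 + y + 10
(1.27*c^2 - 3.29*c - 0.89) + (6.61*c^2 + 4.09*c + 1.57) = 7.88*c^2 + 0.8*c + 0.68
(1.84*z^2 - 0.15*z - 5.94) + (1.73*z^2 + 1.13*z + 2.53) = 3.57*z^2 + 0.98*z - 3.41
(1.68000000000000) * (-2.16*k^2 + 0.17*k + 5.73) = -3.6288*k^2 + 0.2856*k + 9.6264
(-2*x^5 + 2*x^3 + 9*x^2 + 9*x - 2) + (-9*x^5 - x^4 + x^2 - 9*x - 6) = -11*x^5 - x^4 + 2*x^3 + 10*x^2 - 8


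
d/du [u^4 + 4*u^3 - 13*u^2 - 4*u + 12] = 4*u^3 + 12*u^2 - 26*u - 4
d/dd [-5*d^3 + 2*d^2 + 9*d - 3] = -15*d^2 + 4*d + 9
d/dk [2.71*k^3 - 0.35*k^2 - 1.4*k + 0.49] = 8.13*k^2 - 0.7*k - 1.4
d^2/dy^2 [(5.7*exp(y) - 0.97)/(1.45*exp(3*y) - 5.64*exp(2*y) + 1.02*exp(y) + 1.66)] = (47.937*exp(6*y) - 158.198625*exp(5*y) + 234.85278*exp(4*y) - 271.858248*exp(3*y) + 357.947838*exp(2*y) - 46.98654*exp(y) + 17.349324)*exp(y)/(3.048625*exp(9*y) - 35.5743*exp(8*y) + 144.80541*exp(7*y) - 218.985054*exp(6*y) + 20.410236*exp(5*y) + 155.53908*exp(4*y) - 44.24982*exp(3*y) - 41.44356*exp(2*y) + 8.432136*exp(y) + 4.574296)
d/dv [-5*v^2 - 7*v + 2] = -10*v - 7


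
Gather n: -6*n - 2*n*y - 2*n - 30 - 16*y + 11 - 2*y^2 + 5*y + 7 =n*(-2*y - 8) - 2*y^2 - 11*y - 12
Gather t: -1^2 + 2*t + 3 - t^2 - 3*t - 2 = -t^2 - t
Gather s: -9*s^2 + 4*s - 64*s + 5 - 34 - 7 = -9*s^2 - 60*s - 36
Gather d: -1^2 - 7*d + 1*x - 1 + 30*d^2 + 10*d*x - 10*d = 30*d^2 + d*(10*x - 17) + x - 2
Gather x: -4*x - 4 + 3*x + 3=-x - 1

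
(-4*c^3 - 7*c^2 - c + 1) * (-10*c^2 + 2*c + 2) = 40*c^5 + 62*c^4 - 12*c^3 - 26*c^2 + 2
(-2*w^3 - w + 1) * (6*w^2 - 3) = -12*w^5 + 6*w^2 + 3*w - 3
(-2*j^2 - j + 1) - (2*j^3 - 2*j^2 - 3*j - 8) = -2*j^3 + 2*j + 9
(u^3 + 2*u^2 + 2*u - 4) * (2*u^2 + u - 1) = 2*u^5 + 5*u^4 + 5*u^3 - 8*u^2 - 6*u + 4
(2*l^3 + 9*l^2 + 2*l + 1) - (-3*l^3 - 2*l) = 5*l^3 + 9*l^2 + 4*l + 1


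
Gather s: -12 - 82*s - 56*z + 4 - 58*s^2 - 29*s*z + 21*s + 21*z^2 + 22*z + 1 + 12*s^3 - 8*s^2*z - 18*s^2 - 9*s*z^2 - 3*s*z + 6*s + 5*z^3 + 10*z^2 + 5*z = 12*s^3 + s^2*(-8*z - 76) + s*(-9*z^2 - 32*z - 55) + 5*z^3 + 31*z^2 - 29*z - 7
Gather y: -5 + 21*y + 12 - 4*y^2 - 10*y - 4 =-4*y^2 + 11*y + 3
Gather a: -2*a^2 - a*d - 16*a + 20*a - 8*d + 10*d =-2*a^2 + a*(4 - d) + 2*d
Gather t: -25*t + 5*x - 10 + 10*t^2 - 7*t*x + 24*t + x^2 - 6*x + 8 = 10*t^2 + t*(-7*x - 1) + x^2 - x - 2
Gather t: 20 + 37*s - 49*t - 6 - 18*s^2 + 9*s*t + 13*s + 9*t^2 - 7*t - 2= -18*s^2 + 50*s + 9*t^2 + t*(9*s - 56) + 12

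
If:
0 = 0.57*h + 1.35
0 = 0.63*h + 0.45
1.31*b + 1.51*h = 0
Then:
No Solution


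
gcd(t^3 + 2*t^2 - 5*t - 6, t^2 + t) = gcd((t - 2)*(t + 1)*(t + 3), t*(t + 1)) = t + 1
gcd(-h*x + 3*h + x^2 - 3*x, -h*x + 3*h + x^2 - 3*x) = -h*x + 3*h + x^2 - 3*x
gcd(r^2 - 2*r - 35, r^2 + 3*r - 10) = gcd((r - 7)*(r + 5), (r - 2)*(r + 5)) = r + 5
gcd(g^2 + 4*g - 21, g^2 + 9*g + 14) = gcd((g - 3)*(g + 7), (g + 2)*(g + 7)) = g + 7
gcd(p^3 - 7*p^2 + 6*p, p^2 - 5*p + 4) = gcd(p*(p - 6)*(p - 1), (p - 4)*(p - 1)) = p - 1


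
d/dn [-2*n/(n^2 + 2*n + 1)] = 2*(n - 1)/(n^3 + 3*n^2 + 3*n + 1)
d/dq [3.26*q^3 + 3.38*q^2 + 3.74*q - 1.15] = 9.78*q^2 + 6.76*q + 3.74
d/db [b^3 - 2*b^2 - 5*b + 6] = 3*b^2 - 4*b - 5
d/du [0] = 0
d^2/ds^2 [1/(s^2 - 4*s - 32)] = 2*(s^2 - 4*s - 4*(s - 2)^2 - 32)/(-s^2 + 4*s + 32)^3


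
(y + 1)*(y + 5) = y^2 + 6*y + 5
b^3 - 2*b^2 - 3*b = b*(b - 3)*(b + 1)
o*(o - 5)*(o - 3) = o^3 - 8*o^2 + 15*o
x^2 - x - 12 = (x - 4)*(x + 3)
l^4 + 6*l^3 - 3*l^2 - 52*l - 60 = (l - 3)*(l + 2)^2*(l + 5)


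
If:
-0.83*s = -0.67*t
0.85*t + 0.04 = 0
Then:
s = -0.04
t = -0.05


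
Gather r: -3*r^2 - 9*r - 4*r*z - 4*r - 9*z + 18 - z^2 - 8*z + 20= -3*r^2 + r*(-4*z - 13) - z^2 - 17*z + 38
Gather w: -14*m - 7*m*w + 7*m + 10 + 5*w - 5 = -7*m + w*(5 - 7*m) + 5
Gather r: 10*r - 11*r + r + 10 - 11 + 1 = 0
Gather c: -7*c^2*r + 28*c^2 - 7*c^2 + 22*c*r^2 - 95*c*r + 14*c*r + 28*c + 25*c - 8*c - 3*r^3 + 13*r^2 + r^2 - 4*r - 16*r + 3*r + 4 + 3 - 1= c^2*(21 - 7*r) + c*(22*r^2 - 81*r + 45) - 3*r^3 + 14*r^2 - 17*r + 6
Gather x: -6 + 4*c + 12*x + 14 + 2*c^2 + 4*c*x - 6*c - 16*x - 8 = 2*c^2 - 2*c + x*(4*c - 4)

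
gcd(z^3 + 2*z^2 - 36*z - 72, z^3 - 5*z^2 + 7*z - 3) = 1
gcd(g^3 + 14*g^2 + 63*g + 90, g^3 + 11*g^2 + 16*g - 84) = g + 6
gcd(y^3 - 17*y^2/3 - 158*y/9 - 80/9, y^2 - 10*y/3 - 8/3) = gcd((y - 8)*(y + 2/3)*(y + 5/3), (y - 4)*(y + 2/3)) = y + 2/3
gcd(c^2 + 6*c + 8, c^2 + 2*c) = c + 2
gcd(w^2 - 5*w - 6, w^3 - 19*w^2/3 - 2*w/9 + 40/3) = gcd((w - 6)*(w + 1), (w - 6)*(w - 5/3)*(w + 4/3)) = w - 6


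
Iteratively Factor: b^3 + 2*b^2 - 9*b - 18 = (b + 3)*(b^2 - b - 6) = (b - 3)*(b + 3)*(b + 2)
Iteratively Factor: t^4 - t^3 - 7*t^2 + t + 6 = (t + 2)*(t^3 - 3*t^2 - t + 3) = (t - 3)*(t + 2)*(t^2 - 1) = (t - 3)*(t + 1)*(t + 2)*(t - 1)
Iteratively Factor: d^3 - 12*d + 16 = (d - 2)*(d^2 + 2*d - 8) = (d - 2)^2*(d + 4)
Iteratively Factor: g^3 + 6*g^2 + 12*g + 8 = (g + 2)*(g^2 + 4*g + 4) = (g + 2)^2*(g + 2)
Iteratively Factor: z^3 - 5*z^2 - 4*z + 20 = (z + 2)*(z^2 - 7*z + 10) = (z - 2)*(z + 2)*(z - 5)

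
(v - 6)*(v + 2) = v^2 - 4*v - 12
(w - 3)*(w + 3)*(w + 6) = w^3 + 6*w^2 - 9*w - 54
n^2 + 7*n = n*(n + 7)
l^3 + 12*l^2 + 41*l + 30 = (l + 1)*(l + 5)*(l + 6)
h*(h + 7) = h^2 + 7*h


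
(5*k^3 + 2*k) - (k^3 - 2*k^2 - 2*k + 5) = 4*k^3 + 2*k^2 + 4*k - 5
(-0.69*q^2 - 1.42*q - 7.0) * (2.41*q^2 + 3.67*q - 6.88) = -1.6629*q^4 - 5.9545*q^3 - 17.3342*q^2 - 15.9204*q + 48.16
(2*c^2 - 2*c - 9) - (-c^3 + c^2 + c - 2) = c^3 + c^2 - 3*c - 7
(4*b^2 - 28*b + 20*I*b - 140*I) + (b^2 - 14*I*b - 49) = 5*b^2 - 28*b + 6*I*b - 49 - 140*I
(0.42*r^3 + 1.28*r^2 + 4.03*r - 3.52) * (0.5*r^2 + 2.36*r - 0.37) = 0.21*r^5 + 1.6312*r^4 + 4.8804*r^3 + 7.2772*r^2 - 9.7983*r + 1.3024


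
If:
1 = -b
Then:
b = -1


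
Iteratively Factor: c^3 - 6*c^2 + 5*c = (c - 5)*(c^2 - c) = (c - 5)*(c - 1)*(c)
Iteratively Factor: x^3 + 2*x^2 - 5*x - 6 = (x + 1)*(x^2 + x - 6) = (x - 2)*(x + 1)*(x + 3)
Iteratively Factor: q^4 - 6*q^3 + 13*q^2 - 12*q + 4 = (q - 2)*(q^3 - 4*q^2 + 5*q - 2) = (q - 2)^2*(q^2 - 2*q + 1) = (q - 2)^2*(q - 1)*(q - 1)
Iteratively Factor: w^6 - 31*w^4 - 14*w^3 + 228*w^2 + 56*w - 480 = (w + 2)*(w^5 - 2*w^4 - 27*w^3 + 40*w^2 + 148*w - 240) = (w - 2)*(w + 2)*(w^4 - 27*w^2 - 14*w + 120) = (w - 2)*(w + 2)*(w + 3)*(w^3 - 3*w^2 - 18*w + 40) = (w - 5)*(w - 2)*(w + 2)*(w + 3)*(w^2 + 2*w - 8) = (w - 5)*(w - 2)*(w + 2)*(w + 3)*(w + 4)*(w - 2)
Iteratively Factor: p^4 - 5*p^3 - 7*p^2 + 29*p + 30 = (p - 3)*(p^3 - 2*p^2 - 13*p - 10) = (p - 5)*(p - 3)*(p^2 + 3*p + 2) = (p - 5)*(p - 3)*(p + 1)*(p + 2)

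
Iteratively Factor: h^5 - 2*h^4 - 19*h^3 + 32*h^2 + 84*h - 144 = (h - 2)*(h^4 - 19*h^2 - 6*h + 72) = (h - 4)*(h - 2)*(h^3 + 4*h^2 - 3*h - 18) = (h - 4)*(h - 2)^2*(h^2 + 6*h + 9) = (h - 4)*(h - 2)^2*(h + 3)*(h + 3)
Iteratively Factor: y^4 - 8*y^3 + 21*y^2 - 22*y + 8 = (y - 4)*(y^3 - 4*y^2 + 5*y - 2) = (y - 4)*(y - 1)*(y^2 - 3*y + 2) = (y - 4)*(y - 2)*(y - 1)*(y - 1)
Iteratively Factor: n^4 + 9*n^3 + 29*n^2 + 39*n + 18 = (n + 1)*(n^3 + 8*n^2 + 21*n + 18) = (n + 1)*(n + 2)*(n^2 + 6*n + 9) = (n + 1)*(n + 2)*(n + 3)*(n + 3)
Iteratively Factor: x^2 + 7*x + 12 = (x + 3)*(x + 4)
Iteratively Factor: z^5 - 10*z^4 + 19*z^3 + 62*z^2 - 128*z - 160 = (z - 4)*(z^4 - 6*z^3 - 5*z^2 + 42*z + 40) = (z - 5)*(z - 4)*(z^3 - z^2 - 10*z - 8) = (z - 5)*(z - 4)*(z + 2)*(z^2 - 3*z - 4) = (z - 5)*(z - 4)*(z + 1)*(z + 2)*(z - 4)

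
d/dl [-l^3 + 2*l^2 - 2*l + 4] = -3*l^2 + 4*l - 2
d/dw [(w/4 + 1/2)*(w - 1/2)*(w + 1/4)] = 3*w^2/4 + 7*w/8 - 5/32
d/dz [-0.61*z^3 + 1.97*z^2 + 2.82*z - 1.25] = -1.83*z^2 + 3.94*z + 2.82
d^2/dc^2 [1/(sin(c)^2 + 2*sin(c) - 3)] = (6*sin(c) - 4*cos(c)^2 + 18)*cos(c)^2/(sin(c)^2 + 2*sin(c) - 3)^3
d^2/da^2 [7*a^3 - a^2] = 42*a - 2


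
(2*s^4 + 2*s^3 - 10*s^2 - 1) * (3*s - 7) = 6*s^5 - 8*s^4 - 44*s^3 + 70*s^2 - 3*s + 7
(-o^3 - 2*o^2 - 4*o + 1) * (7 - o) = o^4 - 5*o^3 - 10*o^2 - 29*o + 7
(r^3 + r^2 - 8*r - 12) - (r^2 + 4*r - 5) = r^3 - 12*r - 7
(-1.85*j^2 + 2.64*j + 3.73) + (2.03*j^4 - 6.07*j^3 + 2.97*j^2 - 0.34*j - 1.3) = 2.03*j^4 - 6.07*j^3 + 1.12*j^2 + 2.3*j + 2.43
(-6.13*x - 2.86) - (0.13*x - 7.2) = 4.34 - 6.26*x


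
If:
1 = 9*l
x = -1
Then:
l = 1/9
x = -1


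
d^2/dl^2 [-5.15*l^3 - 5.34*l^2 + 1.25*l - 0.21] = -30.9*l - 10.68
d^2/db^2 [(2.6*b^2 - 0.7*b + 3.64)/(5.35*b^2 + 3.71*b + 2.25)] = (-143.2837*b^3 + 437.3304*b^2 + 484.04874*b + 50.581148)/(153.130375*b^6 + 318.568425*b^5 + 414.11568*b^4 + 319.019561*b^3 + 174.1608*b^2 + 56.345625*b + 11.390625)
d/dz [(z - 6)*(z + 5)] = 2*z - 1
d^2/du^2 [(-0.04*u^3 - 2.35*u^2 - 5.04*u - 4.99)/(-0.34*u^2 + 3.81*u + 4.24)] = (-6.93889390390723e-18*u^5 - 2.22044604925031e-16*u^4 + 8.530244*u^3 + 27.66468*u^2 + 9.12433200000005*u + 80.916214)/(0.039304*u^6 - 1.321308*u^5 + 13.33599*u^4 - 22.351365*u^3 - 166.30764*u^2 - 205.483968*u - 76.225024)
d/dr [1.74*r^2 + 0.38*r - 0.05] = 3.48*r + 0.38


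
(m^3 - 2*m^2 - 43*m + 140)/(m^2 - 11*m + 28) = (m^2 + 2*m - 35)/(m - 7)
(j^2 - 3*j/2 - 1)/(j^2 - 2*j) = (j + 1/2)/j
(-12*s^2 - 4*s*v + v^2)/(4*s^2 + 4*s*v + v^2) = (-6*s + v)/(2*s + v)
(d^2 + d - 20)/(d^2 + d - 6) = (d^2 + d - 20)/(d^2 + d - 6)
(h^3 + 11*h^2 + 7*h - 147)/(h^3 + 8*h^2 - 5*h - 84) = (h + 7)/(h + 4)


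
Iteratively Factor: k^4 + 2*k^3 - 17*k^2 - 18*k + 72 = (k + 4)*(k^3 - 2*k^2 - 9*k + 18) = (k + 3)*(k + 4)*(k^2 - 5*k + 6) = (k - 2)*(k + 3)*(k + 4)*(k - 3)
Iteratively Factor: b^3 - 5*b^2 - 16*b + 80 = (b - 5)*(b^2 - 16) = (b - 5)*(b - 4)*(b + 4)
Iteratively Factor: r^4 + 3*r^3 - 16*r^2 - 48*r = (r)*(r^3 + 3*r^2 - 16*r - 48) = r*(r - 4)*(r^2 + 7*r + 12) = r*(r - 4)*(r + 4)*(r + 3)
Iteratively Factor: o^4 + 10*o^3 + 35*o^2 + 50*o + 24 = (o + 4)*(o^3 + 6*o^2 + 11*o + 6) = (o + 2)*(o + 4)*(o^2 + 4*o + 3) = (o + 1)*(o + 2)*(o + 4)*(o + 3)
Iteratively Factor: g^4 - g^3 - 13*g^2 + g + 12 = (g + 3)*(g^3 - 4*g^2 - g + 4) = (g - 4)*(g + 3)*(g^2 - 1) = (g - 4)*(g + 1)*(g + 3)*(g - 1)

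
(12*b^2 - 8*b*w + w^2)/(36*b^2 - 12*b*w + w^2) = (-2*b + w)/(-6*b + w)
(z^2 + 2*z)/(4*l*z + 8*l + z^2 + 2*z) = z/(4*l + z)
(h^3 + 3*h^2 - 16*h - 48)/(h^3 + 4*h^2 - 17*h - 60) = (h + 4)/(h + 5)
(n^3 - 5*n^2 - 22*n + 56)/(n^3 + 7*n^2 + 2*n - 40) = (n - 7)/(n + 5)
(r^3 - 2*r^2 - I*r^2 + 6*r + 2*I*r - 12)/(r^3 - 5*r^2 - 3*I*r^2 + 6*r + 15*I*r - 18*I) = (r + 2*I)/(r - 3)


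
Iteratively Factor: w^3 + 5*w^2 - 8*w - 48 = (w + 4)*(w^2 + w - 12) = (w + 4)^2*(w - 3)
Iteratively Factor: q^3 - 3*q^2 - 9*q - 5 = (q + 1)*(q^2 - 4*q - 5) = (q + 1)^2*(q - 5)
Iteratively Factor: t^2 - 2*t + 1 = (t - 1)*(t - 1)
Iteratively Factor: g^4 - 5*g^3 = (g - 5)*(g^3) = g*(g - 5)*(g^2) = g^2*(g - 5)*(g)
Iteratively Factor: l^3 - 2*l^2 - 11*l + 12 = (l + 3)*(l^2 - 5*l + 4) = (l - 1)*(l + 3)*(l - 4)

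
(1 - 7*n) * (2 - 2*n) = 14*n^2 - 16*n + 2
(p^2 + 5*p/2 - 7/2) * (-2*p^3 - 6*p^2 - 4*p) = -2*p^5 - 11*p^4 - 12*p^3 + 11*p^2 + 14*p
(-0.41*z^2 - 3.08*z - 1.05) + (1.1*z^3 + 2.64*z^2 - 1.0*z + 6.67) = 1.1*z^3 + 2.23*z^2 - 4.08*z + 5.62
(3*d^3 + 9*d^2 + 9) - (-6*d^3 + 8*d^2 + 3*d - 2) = 9*d^3 + d^2 - 3*d + 11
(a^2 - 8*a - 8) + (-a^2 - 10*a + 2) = -18*a - 6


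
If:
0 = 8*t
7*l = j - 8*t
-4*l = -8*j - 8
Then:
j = -14/13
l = -2/13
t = 0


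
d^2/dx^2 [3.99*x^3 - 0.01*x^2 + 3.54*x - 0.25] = 23.94*x - 0.02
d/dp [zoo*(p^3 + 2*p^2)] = zoo*p*(p + 1)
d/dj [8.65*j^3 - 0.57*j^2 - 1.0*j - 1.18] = 25.95*j^2 - 1.14*j - 1.0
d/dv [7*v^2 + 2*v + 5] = 14*v + 2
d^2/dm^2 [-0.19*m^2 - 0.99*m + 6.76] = -0.380000000000000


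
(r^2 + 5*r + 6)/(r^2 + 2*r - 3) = (r + 2)/(r - 1)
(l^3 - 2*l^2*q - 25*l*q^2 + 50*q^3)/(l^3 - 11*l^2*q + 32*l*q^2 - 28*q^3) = (l^2 - 25*q^2)/(l^2 - 9*l*q + 14*q^2)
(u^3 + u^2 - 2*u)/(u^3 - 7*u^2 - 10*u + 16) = u/(u - 8)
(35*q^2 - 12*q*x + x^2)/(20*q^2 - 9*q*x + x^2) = (-7*q + x)/(-4*q + x)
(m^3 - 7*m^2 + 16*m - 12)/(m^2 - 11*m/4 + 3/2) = 4*(m^2 - 5*m + 6)/(4*m - 3)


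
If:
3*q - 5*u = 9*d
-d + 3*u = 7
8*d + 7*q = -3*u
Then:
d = -308/305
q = 91/305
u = 609/305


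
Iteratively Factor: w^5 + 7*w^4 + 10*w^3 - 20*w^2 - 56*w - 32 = (w - 2)*(w^4 + 9*w^3 + 28*w^2 + 36*w + 16) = (w - 2)*(w + 2)*(w^3 + 7*w^2 + 14*w + 8) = (w - 2)*(w + 1)*(w + 2)*(w^2 + 6*w + 8) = (w - 2)*(w + 1)*(w + 2)*(w + 4)*(w + 2)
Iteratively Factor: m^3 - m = (m)*(m^2 - 1) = m*(m + 1)*(m - 1)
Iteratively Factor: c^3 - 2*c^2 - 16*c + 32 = (c + 4)*(c^2 - 6*c + 8) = (c - 2)*(c + 4)*(c - 4)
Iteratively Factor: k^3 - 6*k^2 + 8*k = (k - 4)*(k^2 - 2*k) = (k - 4)*(k - 2)*(k)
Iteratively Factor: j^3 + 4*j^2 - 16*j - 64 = (j + 4)*(j^2 - 16) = (j - 4)*(j + 4)*(j + 4)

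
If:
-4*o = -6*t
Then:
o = 3*t/2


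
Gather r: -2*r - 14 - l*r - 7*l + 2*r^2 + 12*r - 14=-7*l + 2*r^2 + r*(10 - l) - 28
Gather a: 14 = 14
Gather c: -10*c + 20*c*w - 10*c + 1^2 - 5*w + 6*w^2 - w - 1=c*(20*w - 20) + 6*w^2 - 6*w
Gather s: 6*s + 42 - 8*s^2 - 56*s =-8*s^2 - 50*s + 42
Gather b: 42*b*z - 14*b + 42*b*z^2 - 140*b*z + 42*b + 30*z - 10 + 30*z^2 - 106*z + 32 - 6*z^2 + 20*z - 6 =b*(42*z^2 - 98*z + 28) + 24*z^2 - 56*z + 16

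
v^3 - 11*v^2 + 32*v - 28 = (v - 7)*(v - 2)^2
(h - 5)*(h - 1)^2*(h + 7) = h^4 - 38*h^2 + 72*h - 35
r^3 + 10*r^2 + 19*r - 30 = (r - 1)*(r + 5)*(r + 6)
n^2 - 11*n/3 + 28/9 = (n - 7/3)*(n - 4/3)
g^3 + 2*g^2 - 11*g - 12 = (g - 3)*(g + 1)*(g + 4)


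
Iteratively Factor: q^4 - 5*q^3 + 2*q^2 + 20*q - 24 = (q - 2)*(q^3 - 3*q^2 - 4*q + 12) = (q - 3)*(q - 2)*(q^2 - 4) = (q - 3)*(q - 2)^2*(q + 2)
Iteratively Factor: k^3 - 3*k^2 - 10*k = (k - 5)*(k^2 + 2*k) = (k - 5)*(k + 2)*(k)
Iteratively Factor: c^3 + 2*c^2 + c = (c)*(c^2 + 2*c + 1) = c*(c + 1)*(c + 1)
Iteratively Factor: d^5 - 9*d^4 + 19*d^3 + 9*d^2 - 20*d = (d)*(d^4 - 9*d^3 + 19*d^2 + 9*d - 20) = d*(d - 5)*(d^3 - 4*d^2 - d + 4) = d*(d - 5)*(d + 1)*(d^2 - 5*d + 4) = d*(d - 5)*(d - 4)*(d + 1)*(d - 1)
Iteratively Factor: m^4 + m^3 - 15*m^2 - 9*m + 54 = (m - 3)*(m^3 + 4*m^2 - 3*m - 18) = (m - 3)*(m - 2)*(m^2 + 6*m + 9) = (m - 3)*(m - 2)*(m + 3)*(m + 3)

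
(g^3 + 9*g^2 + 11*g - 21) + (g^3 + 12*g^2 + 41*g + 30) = 2*g^3 + 21*g^2 + 52*g + 9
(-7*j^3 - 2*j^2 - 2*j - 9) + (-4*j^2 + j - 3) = -7*j^3 - 6*j^2 - j - 12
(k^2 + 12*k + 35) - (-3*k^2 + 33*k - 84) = 4*k^2 - 21*k + 119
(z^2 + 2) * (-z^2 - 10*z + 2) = -z^4 - 10*z^3 - 20*z + 4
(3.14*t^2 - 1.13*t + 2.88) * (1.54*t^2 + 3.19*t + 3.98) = 4.8356*t^4 + 8.2764*t^3 + 13.3277*t^2 + 4.6898*t + 11.4624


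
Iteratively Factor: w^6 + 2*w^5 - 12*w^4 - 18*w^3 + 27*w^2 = (w + 3)*(w^5 - w^4 - 9*w^3 + 9*w^2) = (w + 3)^2*(w^4 - 4*w^3 + 3*w^2) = (w - 3)*(w + 3)^2*(w^3 - w^2) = (w - 3)*(w - 1)*(w + 3)^2*(w^2) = w*(w - 3)*(w - 1)*(w + 3)^2*(w)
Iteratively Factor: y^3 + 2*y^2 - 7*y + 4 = (y - 1)*(y^2 + 3*y - 4) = (y - 1)*(y + 4)*(y - 1)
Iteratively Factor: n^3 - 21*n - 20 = (n - 5)*(n^2 + 5*n + 4) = (n - 5)*(n + 1)*(n + 4)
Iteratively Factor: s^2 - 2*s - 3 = (s - 3)*(s + 1)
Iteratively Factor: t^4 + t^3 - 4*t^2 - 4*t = (t + 1)*(t^3 - 4*t) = t*(t + 1)*(t^2 - 4) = t*(t - 2)*(t + 1)*(t + 2)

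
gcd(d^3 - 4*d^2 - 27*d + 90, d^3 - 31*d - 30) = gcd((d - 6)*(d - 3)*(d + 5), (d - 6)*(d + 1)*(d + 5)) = d^2 - d - 30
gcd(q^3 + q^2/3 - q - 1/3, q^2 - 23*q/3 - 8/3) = q + 1/3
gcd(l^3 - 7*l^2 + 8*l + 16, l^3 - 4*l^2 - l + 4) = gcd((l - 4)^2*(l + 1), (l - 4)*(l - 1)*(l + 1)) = l^2 - 3*l - 4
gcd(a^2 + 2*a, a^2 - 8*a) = a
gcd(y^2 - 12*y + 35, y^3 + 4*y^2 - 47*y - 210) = y - 7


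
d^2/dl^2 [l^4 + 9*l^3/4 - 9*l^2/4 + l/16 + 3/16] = 12*l^2 + 27*l/2 - 9/2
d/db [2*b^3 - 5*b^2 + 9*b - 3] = 6*b^2 - 10*b + 9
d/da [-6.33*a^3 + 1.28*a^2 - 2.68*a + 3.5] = -18.99*a^2 + 2.56*a - 2.68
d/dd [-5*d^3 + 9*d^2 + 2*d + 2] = -15*d^2 + 18*d + 2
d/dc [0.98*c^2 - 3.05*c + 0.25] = 1.96*c - 3.05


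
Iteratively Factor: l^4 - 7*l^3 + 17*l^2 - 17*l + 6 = (l - 3)*(l^3 - 4*l^2 + 5*l - 2) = (l - 3)*(l - 1)*(l^2 - 3*l + 2) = (l - 3)*(l - 2)*(l - 1)*(l - 1)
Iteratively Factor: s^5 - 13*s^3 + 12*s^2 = (s)*(s^4 - 13*s^2 + 12*s) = s*(s - 1)*(s^3 + s^2 - 12*s) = s*(s - 1)*(s + 4)*(s^2 - 3*s) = s*(s - 3)*(s - 1)*(s + 4)*(s)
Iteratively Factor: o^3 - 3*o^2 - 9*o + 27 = (o - 3)*(o^2 - 9) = (o - 3)^2*(o + 3)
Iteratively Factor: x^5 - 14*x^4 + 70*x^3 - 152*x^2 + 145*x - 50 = (x - 1)*(x^4 - 13*x^3 + 57*x^2 - 95*x + 50) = (x - 1)^2*(x^3 - 12*x^2 + 45*x - 50) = (x - 2)*(x - 1)^2*(x^2 - 10*x + 25) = (x - 5)*(x - 2)*(x - 1)^2*(x - 5)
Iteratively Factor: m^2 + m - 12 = (m + 4)*(m - 3)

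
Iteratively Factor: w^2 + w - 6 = (w + 3)*(w - 2)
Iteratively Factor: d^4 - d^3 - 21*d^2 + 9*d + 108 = (d + 3)*(d^3 - 4*d^2 - 9*d + 36) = (d - 3)*(d + 3)*(d^2 - d - 12) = (d - 4)*(d - 3)*(d + 3)*(d + 3)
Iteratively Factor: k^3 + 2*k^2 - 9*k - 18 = (k + 2)*(k^2 - 9) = (k - 3)*(k + 2)*(k + 3)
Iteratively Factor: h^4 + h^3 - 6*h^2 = (h + 3)*(h^3 - 2*h^2) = h*(h + 3)*(h^2 - 2*h) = h^2*(h + 3)*(h - 2)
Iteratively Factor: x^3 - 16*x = (x + 4)*(x^2 - 4*x) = (x - 4)*(x + 4)*(x)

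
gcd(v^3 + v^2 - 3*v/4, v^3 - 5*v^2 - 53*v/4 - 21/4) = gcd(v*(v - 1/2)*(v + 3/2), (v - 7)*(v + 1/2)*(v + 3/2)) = v + 3/2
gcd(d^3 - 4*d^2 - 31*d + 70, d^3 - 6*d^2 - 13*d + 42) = d^2 - 9*d + 14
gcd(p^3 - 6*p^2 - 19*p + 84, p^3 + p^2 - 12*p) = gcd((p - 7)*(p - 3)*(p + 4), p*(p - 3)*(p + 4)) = p^2 + p - 12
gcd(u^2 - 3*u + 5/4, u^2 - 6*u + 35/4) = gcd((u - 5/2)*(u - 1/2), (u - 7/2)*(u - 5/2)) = u - 5/2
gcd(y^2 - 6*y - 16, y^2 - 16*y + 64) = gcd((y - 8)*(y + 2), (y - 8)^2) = y - 8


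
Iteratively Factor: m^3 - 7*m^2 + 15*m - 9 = (m - 3)*(m^2 - 4*m + 3) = (m - 3)^2*(m - 1)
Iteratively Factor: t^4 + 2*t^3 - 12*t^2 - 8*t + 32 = (t + 2)*(t^3 - 12*t + 16) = (t - 2)*(t + 2)*(t^2 + 2*t - 8) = (t - 2)^2*(t + 2)*(t + 4)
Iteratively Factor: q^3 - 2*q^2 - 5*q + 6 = (q - 1)*(q^2 - q - 6) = (q - 1)*(q + 2)*(q - 3)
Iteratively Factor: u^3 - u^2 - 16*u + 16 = (u + 4)*(u^2 - 5*u + 4) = (u - 4)*(u + 4)*(u - 1)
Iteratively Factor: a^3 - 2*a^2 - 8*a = (a + 2)*(a^2 - 4*a) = (a - 4)*(a + 2)*(a)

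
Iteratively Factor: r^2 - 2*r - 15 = (r + 3)*(r - 5)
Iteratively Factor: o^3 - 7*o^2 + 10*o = (o - 5)*(o^2 - 2*o) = (o - 5)*(o - 2)*(o)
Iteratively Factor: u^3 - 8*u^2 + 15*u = (u)*(u^2 - 8*u + 15) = u*(u - 3)*(u - 5)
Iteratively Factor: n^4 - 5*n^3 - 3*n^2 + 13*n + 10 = (n + 1)*(n^3 - 6*n^2 + 3*n + 10) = (n - 2)*(n + 1)*(n^2 - 4*n - 5) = (n - 5)*(n - 2)*(n + 1)*(n + 1)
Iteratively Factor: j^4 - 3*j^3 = (j - 3)*(j^3) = j*(j - 3)*(j^2) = j^2*(j - 3)*(j)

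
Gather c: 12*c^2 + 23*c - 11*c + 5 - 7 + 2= 12*c^2 + 12*c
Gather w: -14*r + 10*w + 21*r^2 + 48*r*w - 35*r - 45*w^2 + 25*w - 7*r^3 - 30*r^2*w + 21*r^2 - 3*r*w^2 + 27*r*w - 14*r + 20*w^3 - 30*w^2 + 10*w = -7*r^3 + 42*r^2 - 63*r + 20*w^3 + w^2*(-3*r - 75) + w*(-30*r^2 + 75*r + 45)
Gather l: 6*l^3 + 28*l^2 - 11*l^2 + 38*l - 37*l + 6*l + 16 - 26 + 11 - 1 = 6*l^3 + 17*l^2 + 7*l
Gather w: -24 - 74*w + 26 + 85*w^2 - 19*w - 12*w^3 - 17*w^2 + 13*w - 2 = -12*w^3 + 68*w^2 - 80*w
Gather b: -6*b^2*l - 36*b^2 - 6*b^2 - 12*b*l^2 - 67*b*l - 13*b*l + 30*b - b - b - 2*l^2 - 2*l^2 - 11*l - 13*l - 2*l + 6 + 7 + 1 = b^2*(-6*l - 42) + b*(-12*l^2 - 80*l + 28) - 4*l^2 - 26*l + 14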